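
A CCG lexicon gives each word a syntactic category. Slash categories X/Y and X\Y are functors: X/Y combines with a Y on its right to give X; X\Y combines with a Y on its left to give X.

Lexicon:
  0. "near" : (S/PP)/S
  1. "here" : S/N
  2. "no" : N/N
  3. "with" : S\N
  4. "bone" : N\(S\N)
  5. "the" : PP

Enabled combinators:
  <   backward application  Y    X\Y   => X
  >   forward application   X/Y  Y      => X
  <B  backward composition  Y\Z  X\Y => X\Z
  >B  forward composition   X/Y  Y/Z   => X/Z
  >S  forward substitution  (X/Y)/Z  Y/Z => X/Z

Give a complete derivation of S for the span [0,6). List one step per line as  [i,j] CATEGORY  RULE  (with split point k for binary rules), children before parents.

[0,1] (S/PP)/S  lex  "near"
[1,2] S/N  lex  "here"
[2,3] N/N  lex  "no"
[1,3] S/N  >B  k=2
[3,4] S\N  lex  "with"
[4,5] N\(S\N)  lex  "bone"
[3,5] N  <  k=4
[1,5] S  >  k=3
[0,5] S/PP  >  k=1
[5,6] PP  lex  "the"
[0,6] S  >  k=5

[0,6] S   >
  [0,5] S/PP   >
    [0,1] "near" : (S/PP)/S
    [1,5] S   >
      [1,3] S/N   >B
        [1,2] "here" : S/N
        [2,3] "no" : N/N
      [3,5] N   <
        [3,4] "with" : S\N
        [4,5] "bone" : N\(S\N)
  [5,6] "the" : PP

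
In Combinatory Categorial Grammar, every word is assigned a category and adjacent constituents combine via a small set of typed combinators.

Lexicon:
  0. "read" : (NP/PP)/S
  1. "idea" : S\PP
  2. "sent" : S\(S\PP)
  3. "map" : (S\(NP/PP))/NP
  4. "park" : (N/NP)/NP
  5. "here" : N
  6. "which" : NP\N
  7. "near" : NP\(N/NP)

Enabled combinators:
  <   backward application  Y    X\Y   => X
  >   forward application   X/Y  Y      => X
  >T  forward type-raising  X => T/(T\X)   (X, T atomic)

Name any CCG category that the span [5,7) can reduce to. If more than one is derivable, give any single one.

NP

[0,8] S   <
  [0,3] NP/PP   >
    [0,1] "read" : (NP/PP)/S
    [1,3] S   <
      [1,2] "idea" : S\PP
      [2,3] "sent" : S\(S\PP)
  [3,8] S\(NP/PP)   >
    [3,4] "map" : (S\(NP/PP))/NP
    [4,8] NP   <
      [4,7] N/NP   >
        [4,5] "park" : (N/NP)/NP
        [5,7] NP   <
          [5,6] "here" : N
          [6,7] "which" : NP\N
      [7,8] "near" : NP\(N/NP)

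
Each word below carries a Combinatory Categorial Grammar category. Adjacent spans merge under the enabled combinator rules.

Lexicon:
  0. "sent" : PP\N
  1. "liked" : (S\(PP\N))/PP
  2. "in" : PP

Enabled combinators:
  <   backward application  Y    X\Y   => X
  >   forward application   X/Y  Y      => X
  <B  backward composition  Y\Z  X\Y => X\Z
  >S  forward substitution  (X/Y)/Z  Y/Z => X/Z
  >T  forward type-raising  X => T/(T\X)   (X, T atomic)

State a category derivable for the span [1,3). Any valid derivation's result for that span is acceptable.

[0,3] S   <
  [0,1] "sent" : PP\N
  [1,3] S\(PP\N)   >
    [1,2] "liked" : (S\(PP\N))/PP
    [2,3] "in" : PP

S\(PP\N)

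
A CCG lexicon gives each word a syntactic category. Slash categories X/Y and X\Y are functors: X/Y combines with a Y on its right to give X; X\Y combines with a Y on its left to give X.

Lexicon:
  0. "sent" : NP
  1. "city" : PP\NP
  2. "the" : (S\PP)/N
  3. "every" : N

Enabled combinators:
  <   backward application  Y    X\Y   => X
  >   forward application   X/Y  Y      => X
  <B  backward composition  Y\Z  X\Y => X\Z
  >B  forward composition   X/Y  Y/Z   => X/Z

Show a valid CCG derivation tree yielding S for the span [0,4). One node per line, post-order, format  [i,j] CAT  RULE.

[0,4] S   <
  [0,2] PP   <
    [0,1] "sent" : NP
    [1,2] "city" : PP\NP
  [2,4] S\PP   >
    [2,3] "the" : (S\PP)/N
    [3,4] "every" : N

[0,1] NP  lex  "sent"
[1,2] PP\NP  lex  "city"
[0,2] PP  <  k=1
[2,3] (S\PP)/N  lex  "the"
[3,4] N  lex  "every"
[2,4] S\PP  >  k=3
[0,4] S  <  k=2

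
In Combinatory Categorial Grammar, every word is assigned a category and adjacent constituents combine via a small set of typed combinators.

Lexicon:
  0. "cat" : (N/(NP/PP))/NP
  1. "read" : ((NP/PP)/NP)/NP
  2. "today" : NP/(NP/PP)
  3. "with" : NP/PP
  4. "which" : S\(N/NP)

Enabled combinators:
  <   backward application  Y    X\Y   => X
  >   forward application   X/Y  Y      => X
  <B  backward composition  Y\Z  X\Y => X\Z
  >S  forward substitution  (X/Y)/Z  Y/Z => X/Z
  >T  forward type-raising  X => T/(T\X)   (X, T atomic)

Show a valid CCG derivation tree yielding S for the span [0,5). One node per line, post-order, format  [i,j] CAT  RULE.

[0,1] (N/(NP/PP))/NP  lex  "cat"
[1,2] ((NP/PP)/NP)/NP  lex  "read"
[2,3] NP/(NP/PP)  lex  "today"
[3,4] NP/PP  lex  "with"
[2,4] NP  >  k=3
[1,4] (NP/PP)/NP  >  k=2
[0,4] N/NP  >S  k=1
[4,5] S\(N/NP)  lex  "which"
[0,5] S  <  k=4

[0,5] S   <
  [0,4] N/NP   >S
    [0,1] "cat" : (N/(NP/PP))/NP
    [1,4] (NP/PP)/NP   >
      [1,2] "read" : ((NP/PP)/NP)/NP
      [2,4] NP   >
        [2,3] "today" : NP/(NP/PP)
        [3,4] "with" : NP/PP
  [4,5] "which" : S\(N/NP)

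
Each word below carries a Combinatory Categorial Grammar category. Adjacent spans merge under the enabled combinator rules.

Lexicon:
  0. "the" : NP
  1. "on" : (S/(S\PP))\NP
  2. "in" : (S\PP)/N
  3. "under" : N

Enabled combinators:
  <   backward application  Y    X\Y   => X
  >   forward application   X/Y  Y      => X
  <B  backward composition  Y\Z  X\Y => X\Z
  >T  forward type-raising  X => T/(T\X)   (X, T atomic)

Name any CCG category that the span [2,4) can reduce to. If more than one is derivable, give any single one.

S\PP

[0,4] S   >
  [0,2] S/(S\PP)   <
    [0,1] "the" : NP
    [1,2] "on" : (S/(S\PP))\NP
  [2,4] S\PP   >
    [2,3] "in" : (S\PP)/N
    [3,4] "under" : N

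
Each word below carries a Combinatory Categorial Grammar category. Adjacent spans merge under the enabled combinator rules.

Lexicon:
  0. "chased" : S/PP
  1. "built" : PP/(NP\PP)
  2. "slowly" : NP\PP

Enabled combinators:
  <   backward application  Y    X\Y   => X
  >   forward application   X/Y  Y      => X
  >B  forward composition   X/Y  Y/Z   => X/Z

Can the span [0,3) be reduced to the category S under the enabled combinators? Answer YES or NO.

[0,3] S   >
  [0,1] "chased" : S/PP
  [1,3] PP   >
    [1,2] "built" : PP/(NP\PP)
    [2,3] "slowly" : NP\PP

YES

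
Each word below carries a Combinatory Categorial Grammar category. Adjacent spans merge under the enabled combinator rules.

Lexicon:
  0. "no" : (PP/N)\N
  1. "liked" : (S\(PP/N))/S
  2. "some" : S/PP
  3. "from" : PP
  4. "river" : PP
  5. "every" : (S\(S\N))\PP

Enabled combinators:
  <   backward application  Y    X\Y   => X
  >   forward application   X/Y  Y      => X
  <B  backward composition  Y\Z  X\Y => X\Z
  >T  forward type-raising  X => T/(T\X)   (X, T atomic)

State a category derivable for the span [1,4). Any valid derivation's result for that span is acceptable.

S\(PP/N)

[0,6] S   <
  [0,4] S\N   <B
    [0,1] "no" : (PP/N)\N
    [1,4] S\(PP/N)   >
      [1,2] "liked" : (S\(PP/N))/S
      [2,4] S   >
        [2,3] "some" : S/PP
        [3,4] "from" : PP
  [4,6] S\(S\N)   <
    [4,5] "river" : PP
    [5,6] "every" : (S\(S\N))\PP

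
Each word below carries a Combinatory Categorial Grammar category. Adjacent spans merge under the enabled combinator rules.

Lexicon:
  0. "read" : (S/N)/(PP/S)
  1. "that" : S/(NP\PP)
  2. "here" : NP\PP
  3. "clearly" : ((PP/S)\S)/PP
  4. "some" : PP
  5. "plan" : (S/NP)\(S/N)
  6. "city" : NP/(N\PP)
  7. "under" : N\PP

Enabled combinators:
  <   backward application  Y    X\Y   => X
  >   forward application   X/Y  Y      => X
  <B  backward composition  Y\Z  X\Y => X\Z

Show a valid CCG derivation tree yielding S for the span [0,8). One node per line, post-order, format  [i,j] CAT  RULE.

[0,8] S   >
  [0,6] S/NP   <
    [0,5] S/N   >
      [0,1] "read" : (S/N)/(PP/S)
      [1,5] PP/S   <
        [1,3] S   >
          [1,2] "that" : S/(NP\PP)
          [2,3] "here" : NP\PP
        [3,5] (PP/S)\S   >
          [3,4] "clearly" : ((PP/S)\S)/PP
          [4,5] "some" : PP
    [5,6] "plan" : (S/NP)\(S/N)
  [6,8] NP   >
    [6,7] "city" : NP/(N\PP)
    [7,8] "under" : N\PP

[0,1] (S/N)/(PP/S)  lex  "read"
[1,2] S/(NP\PP)  lex  "that"
[2,3] NP\PP  lex  "here"
[1,3] S  >  k=2
[3,4] ((PP/S)\S)/PP  lex  "clearly"
[4,5] PP  lex  "some"
[3,5] (PP/S)\S  >  k=4
[1,5] PP/S  <  k=3
[0,5] S/N  >  k=1
[5,6] (S/NP)\(S/N)  lex  "plan"
[0,6] S/NP  <  k=5
[6,7] NP/(N\PP)  lex  "city"
[7,8] N\PP  lex  "under"
[6,8] NP  >  k=7
[0,8] S  >  k=6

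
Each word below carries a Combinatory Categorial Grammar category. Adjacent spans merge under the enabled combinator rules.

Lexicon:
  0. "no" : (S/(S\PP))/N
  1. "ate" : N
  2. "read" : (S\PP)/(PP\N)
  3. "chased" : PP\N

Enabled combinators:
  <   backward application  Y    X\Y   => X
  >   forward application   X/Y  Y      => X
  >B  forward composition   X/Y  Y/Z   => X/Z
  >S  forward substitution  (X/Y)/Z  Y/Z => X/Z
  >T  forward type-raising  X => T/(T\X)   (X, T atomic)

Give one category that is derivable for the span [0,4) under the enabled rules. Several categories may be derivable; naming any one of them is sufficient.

S

[0,4] S   >
  [0,2] S/(S\PP)   >
    [0,1] "no" : (S/(S\PP))/N
    [1,2] "ate" : N
  [2,4] S\PP   >
    [2,3] "read" : (S\PP)/(PP\N)
    [3,4] "chased" : PP\N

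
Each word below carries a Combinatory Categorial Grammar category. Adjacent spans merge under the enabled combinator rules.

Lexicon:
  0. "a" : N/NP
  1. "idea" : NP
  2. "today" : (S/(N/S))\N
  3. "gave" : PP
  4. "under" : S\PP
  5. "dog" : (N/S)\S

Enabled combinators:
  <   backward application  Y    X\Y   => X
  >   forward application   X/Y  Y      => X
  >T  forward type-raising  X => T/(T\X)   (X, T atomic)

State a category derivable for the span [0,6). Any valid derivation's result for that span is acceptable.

[0,6] S   >
  [0,3] S/(N/S)   <
    [0,2] N   >
      [0,1] "a" : N/NP
      [1,2] "idea" : NP
    [2,3] "today" : (S/(N/S))\N
  [3,6] N/S   <
    [3,5] S   >
      [3,4] S/(S\PP)   >T
        [3,4] "gave" : PP
      [4,5] "under" : S\PP
    [5,6] "dog" : (N/S)\S

S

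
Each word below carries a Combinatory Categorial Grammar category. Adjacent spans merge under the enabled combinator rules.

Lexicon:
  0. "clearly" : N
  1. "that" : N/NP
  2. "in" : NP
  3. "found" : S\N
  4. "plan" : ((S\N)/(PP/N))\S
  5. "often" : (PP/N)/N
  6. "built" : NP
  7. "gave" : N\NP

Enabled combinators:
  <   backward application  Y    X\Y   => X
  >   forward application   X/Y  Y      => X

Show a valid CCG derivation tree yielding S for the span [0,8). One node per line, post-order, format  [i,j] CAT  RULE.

[0,8] S   <
  [0,1] "clearly" : N
  [1,8] S\N   >
    [1,5] (S\N)/(PP/N)   <
      [1,4] S   <
        [1,3] N   >
          [1,2] "that" : N/NP
          [2,3] "in" : NP
        [3,4] "found" : S\N
      [4,5] "plan" : ((S\N)/(PP/N))\S
    [5,8] PP/N   >
      [5,6] "often" : (PP/N)/N
      [6,8] N   <
        [6,7] "built" : NP
        [7,8] "gave" : N\NP

[0,1] N  lex  "clearly"
[1,2] N/NP  lex  "that"
[2,3] NP  lex  "in"
[1,3] N  >  k=2
[3,4] S\N  lex  "found"
[1,4] S  <  k=3
[4,5] ((S\N)/(PP/N))\S  lex  "plan"
[1,5] (S\N)/(PP/N)  <  k=4
[5,6] (PP/N)/N  lex  "often"
[6,7] NP  lex  "built"
[7,8] N\NP  lex  "gave"
[6,8] N  <  k=7
[5,8] PP/N  >  k=6
[1,8] S\N  >  k=5
[0,8] S  <  k=1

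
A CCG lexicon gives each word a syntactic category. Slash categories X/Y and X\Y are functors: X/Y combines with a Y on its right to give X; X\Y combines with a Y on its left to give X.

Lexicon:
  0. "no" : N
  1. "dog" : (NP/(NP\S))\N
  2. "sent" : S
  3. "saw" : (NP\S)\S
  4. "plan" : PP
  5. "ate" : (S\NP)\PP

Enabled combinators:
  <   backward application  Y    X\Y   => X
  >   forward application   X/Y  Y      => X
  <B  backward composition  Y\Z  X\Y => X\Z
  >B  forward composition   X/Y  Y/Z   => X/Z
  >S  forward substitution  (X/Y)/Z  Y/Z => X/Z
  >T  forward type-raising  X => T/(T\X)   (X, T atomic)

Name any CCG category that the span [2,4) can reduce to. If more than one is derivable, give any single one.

[0,6] S   <
  [0,4] NP   >
    [0,2] NP/(NP\S)   <
      [0,1] "no" : N
      [1,2] "dog" : (NP/(NP\S))\N
    [2,4] NP\S   <
      [2,3] "sent" : S
      [3,4] "saw" : (NP\S)\S
  [4,6] S\NP   <
    [4,5] "plan" : PP
    [5,6] "ate" : (S\NP)\PP

NP\S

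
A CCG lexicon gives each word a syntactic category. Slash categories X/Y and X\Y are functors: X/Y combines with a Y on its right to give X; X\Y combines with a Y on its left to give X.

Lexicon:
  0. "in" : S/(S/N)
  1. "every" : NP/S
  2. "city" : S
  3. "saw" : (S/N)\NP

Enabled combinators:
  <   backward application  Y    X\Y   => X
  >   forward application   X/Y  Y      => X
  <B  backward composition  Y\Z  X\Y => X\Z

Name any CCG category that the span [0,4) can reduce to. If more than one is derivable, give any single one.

S

[0,4] S   >
  [0,1] "in" : S/(S/N)
  [1,4] S/N   <
    [1,3] NP   >
      [1,2] "every" : NP/S
      [2,3] "city" : S
    [3,4] "saw" : (S/N)\NP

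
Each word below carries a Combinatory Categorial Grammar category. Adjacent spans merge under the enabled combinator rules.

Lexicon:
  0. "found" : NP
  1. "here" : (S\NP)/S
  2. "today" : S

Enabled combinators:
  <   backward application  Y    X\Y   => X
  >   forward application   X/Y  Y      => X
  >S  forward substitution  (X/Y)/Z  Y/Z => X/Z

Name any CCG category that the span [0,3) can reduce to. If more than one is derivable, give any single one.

[0,3] S   <
  [0,1] "found" : NP
  [1,3] S\NP   >
    [1,2] "here" : (S\NP)/S
    [2,3] "today" : S

S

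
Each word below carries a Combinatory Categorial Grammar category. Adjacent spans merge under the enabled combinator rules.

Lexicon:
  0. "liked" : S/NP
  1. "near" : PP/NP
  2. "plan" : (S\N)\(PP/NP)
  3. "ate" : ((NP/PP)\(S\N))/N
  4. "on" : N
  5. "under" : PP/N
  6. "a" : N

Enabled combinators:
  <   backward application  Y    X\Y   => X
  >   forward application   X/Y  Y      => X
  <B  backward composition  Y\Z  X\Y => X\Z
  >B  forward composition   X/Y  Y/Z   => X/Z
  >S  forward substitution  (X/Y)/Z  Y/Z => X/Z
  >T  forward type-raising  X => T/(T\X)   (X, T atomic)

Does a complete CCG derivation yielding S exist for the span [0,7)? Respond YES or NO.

[0,7] S   >
  [0,1] "liked" : S/NP
  [1,7] NP   >
    [1,5] NP/PP   <
      [1,3] S\N   <
        [1,2] "near" : PP/NP
        [2,3] "plan" : (S\N)\(PP/NP)
      [3,5] (NP/PP)\(S\N)   >
        [3,4] "ate" : ((NP/PP)\(S\N))/N
        [4,5] "on" : N
    [5,7] PP   >
      [5,6] "under" : PP/N
      [6,7] "a" : N

YES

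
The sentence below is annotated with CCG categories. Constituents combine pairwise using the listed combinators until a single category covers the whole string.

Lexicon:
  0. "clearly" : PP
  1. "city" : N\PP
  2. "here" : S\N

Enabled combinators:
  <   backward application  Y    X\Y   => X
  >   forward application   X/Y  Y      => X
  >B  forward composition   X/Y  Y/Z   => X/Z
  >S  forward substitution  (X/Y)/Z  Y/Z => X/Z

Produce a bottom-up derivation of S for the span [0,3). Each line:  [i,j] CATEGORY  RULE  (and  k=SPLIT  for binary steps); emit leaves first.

[0,3] S   <
  [0,2] N   <
    [0,1] "clearly" : PP
    [1,2] "city" : N\PP
  [2,3] "here" : S\N

[0,1] PP  lex  "clearly"
[1,2] N\PP  lex  "city"
[0,2] N  <  k=1
[2,3] S\N  lex  "here"
[0,3] S  <  k=2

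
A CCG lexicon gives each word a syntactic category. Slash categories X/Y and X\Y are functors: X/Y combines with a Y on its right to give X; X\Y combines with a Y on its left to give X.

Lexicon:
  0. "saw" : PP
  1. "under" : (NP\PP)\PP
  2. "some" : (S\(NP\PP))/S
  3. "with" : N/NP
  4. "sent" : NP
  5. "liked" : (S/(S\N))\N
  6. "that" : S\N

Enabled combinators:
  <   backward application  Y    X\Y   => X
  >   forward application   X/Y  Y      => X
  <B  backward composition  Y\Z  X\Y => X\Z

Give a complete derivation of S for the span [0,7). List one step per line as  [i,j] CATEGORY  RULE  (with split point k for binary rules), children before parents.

[0,7] S   <
  [0,2] NP\PP   <
    [0,1] "saw" : PP
    [1,2] "under" : (NP\PP)\PP
  [2,7] S\(NP\PP)   >
    [2,3] "some" : (S\(NP\PP))/S
    [3,7] S   >
      [3,6] S/(S\N)   <
        [3,5] N   >
          [3,4] "with" : N/NP
          [4,5] "sent" : NP
        [5,6] "liked" : (S/(S\N))\N
      [6,7] "that" : S\N

[0,1] PP  lex  "saw"
[1,2] (NP\PP)\PP  lex  "under"
[0,2] NP\PP  <  k=1
[2,3] (S\(NP\PP))/S  lex  "some"
[3,4] N/NP  lex  "with"
[4,5] NP  lex  "sent"
[3,5] N  >  k=4
[5,6] (S/(S\N))\N  lex  "liked"
[3,6] S/(S\N)  <  k=5
[6,7] S\N  lex  "that"
[3,7] S  >  k=6
[2,7] S\(NP\PP)  >  k=3
[0,7] S  <  k=2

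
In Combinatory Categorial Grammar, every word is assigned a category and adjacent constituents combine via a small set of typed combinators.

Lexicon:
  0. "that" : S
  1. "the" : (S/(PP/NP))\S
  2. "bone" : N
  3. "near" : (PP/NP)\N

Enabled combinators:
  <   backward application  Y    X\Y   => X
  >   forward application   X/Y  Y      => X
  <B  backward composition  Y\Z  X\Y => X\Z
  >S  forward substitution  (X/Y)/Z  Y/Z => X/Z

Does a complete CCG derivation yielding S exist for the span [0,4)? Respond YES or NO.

YES

[0,4] S   >
  [0,2] S/(PP/NP)   <
    [0,1] "that" : S
    [1,2] "the" : (S/(PP/NP))\S
  [2,4] PP/NP   <
    [2,3] "bone" : N
    [3,4] "near" : (PP/NP)\N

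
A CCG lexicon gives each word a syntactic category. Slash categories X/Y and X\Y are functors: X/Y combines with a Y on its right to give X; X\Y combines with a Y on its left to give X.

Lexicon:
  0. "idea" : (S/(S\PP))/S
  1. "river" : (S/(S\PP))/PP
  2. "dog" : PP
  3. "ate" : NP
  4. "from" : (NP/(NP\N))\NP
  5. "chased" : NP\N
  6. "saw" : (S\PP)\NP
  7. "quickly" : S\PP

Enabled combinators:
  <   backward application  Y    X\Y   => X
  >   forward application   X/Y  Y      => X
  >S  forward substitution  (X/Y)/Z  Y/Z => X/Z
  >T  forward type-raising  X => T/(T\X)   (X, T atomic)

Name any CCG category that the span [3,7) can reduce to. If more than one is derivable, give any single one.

[0,8] S   >
  [0,7] S/(S\PP)   >
    [0,1] "idea" : (S/(S\PP))/S
    [1,7] S   >
      [1,3] S/(S\PP)   >
        [1,2] "river" : (S/(S\PP))/PP
        [2,3] "dog" : PP
      [3,7] S\PP   <
        [3,6] NP   >
          [3,5] NP/(NP\N)   <
            [3,4] "ate" : NP
            [4,5] "from" : (NP/(NP\N))\NP
          [5,6] "chased" : NP\N
        [6,7] "saw" : (S\PP)\NP
  [7,8] "quickly" : S\PP

S\PP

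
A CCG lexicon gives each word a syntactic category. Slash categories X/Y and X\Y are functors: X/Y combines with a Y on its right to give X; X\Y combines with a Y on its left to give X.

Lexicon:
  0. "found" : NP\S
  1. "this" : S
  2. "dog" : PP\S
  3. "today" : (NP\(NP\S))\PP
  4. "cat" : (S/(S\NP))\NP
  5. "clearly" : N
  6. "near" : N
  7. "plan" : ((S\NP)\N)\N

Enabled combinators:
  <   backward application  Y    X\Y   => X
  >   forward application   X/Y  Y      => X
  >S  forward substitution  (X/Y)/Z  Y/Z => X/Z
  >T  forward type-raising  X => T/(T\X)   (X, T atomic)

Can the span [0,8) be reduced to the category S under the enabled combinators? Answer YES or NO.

[0,8] S   >
  [0,5] S/(S\NP)   <
    [0,4] NP   <
      [0,1] "found" : NP\S
      [1,4] NP\(NP\S)   <
        [1,3] PP   >
          [1,2] PP/(PP\S)   >T
            [1,2] "this" : S
          [2,3] "dog" : PP\S
        [3,4] "today" : (NP\(NP\S))\PP
    [4,5] "cat" : (S/(S\NP))\NP
  [5,8] S\NP   <
    [5,6] "clearly" : N
    [6,8] (S\NP)\N   <
      [6,7] "near" : N
      [7,8] "plan" : ((S\NP)\N)\N

YES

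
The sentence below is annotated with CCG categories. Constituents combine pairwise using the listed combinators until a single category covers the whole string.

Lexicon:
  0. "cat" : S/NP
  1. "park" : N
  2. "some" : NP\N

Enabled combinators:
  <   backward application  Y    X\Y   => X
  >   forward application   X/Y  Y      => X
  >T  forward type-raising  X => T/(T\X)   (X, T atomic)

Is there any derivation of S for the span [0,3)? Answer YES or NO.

YES

[0,3] S   >
  [0,1] "cat" : S/NP
  [1,3] NP   >
    [1,2] NP/(NP\N)   >T
      [1,2] "park" : N
    [2,3] "some" : NP\N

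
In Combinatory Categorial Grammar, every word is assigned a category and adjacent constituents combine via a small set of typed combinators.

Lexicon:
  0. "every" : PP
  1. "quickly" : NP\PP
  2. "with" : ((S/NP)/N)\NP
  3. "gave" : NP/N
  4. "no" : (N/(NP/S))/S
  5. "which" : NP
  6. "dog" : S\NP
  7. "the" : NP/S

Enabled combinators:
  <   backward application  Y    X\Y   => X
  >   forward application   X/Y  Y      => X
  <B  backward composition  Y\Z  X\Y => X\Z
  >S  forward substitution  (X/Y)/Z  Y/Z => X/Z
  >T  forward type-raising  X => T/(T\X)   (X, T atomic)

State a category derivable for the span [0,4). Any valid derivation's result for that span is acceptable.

S/N

[0,8] S   >
  [0,4] S/N   >S
    [0,3] (S/NP)/N   <
      [0,2] NP   <
        [0,1] "every" : PP
        [1,2] "quickly" : NP\PP
      [2,3] "with" : ((S/NP)/N)\NP
    [3,4] "gave" : NP/N
  [4,8] N   >
    [4,7] N/(NP/S)   >
      [4,5] "no" : (N/(NP/S))/S
      [5,7] S   >
        [5,6] S/(S\NP)   >T
          [5,6] "which" : NP
        [6,7] "dog" : S\NP
    [7,8] "the" : NP/S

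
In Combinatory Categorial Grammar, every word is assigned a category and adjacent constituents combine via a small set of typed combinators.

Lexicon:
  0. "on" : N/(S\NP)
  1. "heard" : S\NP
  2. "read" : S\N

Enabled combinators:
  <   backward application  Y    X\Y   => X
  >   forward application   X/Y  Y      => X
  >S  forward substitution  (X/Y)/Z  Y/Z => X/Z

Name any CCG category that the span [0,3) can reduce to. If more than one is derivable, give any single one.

[0,3] S   <
  [0,2] N   >
    [0,1] "on" : N/(S\NP)
    [1,2] "heard" : S\NP
  [2,3] "read" : S\N

S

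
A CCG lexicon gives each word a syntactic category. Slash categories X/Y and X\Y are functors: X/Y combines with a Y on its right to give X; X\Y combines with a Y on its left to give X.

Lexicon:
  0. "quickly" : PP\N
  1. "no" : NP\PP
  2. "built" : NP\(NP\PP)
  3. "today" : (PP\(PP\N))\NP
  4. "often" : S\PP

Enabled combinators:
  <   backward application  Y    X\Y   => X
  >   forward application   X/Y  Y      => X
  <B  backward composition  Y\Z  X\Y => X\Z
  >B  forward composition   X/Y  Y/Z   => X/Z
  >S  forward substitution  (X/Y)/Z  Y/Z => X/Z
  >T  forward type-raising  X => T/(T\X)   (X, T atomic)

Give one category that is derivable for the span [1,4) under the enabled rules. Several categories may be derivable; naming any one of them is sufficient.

PP\(PP\N)

[0,5] S   <
  [0,4] PP   <
    [0,1] "quickly" : PP\N
    [1,4] PP\(PP\N)   <
      [1,3] NP   <
        [1,2] "no" : NP\PP
        [2,3] "built" : NP\(NP\PP)
      [3,4] "today" : (PP\(PP\N))\NP
  [4,5] "often" : S\PP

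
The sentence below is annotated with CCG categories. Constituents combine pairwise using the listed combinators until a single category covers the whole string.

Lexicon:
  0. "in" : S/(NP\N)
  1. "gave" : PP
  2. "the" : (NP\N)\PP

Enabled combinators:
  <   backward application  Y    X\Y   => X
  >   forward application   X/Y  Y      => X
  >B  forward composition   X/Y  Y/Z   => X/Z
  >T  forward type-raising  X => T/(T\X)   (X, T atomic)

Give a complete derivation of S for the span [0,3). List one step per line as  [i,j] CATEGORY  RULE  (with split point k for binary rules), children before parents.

[0,1] S/(NP\N)  lex  "in"
[1,2] PP  lex  "gave"
[2,3] (NP\N)\PP  lex  "the"
[1,3] NP\N  <  k=2
[0,3] S  >  k=1

[0,3] S   >
  [0,1] "in" : S/(NP\N)
  [1,3] NP\N   <
    [1,2] "gave" : PP
    [2,3] "the" : (NP\N)\PP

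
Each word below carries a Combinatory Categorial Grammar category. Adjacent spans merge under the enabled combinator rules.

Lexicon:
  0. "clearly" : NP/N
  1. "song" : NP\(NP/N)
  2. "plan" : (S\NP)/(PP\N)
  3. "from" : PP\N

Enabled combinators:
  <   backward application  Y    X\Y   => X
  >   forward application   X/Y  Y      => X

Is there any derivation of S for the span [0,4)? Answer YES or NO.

[0,4] S   <
  [0,2] NP   <
    [0,1] "clearly" : NP/N
    [1,2] "song" : NP\(NP/N)
  [2,4] S\NP   >
    [2,3] "plan" : (S\NP)/(PP\N)
    [3,4] "from" : PP\N

YES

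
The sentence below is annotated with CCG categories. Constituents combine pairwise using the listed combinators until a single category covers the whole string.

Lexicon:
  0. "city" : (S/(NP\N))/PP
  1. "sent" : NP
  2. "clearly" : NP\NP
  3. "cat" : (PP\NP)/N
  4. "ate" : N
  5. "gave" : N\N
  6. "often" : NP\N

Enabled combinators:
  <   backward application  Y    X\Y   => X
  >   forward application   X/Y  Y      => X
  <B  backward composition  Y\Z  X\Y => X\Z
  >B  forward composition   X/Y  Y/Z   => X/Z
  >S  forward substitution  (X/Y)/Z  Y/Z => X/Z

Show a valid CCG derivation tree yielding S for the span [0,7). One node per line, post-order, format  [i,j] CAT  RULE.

[0,7] S   >
  [0,5] S/(NP\N)   >
    [0,1] "city" : (S/(NP\N))/PP
    [1,5] PP   <
      [1,2] "sent" : NP
      [2,5] PP\NP   <B
        [2,3] "clearly" : NP\NP
        [3,5] PP\NP   >
          [3,4] "cat" : (PP\NP)/N
          [4,5] "ate" : N
  [5,7] NP\N   <B
    [5,6] "gave" : N\N
    [6,7] "often" : NP\N

[0,1] (S/(NP\N))/PP  lex  "city"
[1,2] NP  lex  "sent"
[2,3] NP\NP  lex  "clearly"
[3,4] (PP\NP)/N  lex  "cat"
[4,5] N  lex  "ate"
[3,5] PP\NP  >  k=4
[2,5] PP\NP  <B  k=3
[1,5] PP  <  k=2
[0,5] S/(NP\N)  >  k=1
[5,6] N\N  lex  "gave"
[6,7] NP\N  lex  "often"
[5,7] NP\N  <B  k=6
[0,7] S  >  k=5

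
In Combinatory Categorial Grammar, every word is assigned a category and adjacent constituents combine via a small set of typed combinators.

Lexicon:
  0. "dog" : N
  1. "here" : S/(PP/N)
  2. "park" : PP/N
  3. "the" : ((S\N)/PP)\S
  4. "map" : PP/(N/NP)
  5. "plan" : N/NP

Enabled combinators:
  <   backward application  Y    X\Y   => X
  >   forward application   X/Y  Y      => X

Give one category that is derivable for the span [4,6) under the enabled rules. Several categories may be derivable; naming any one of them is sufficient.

PP

[0,6] S   <
  [0,1] "dog" : N
  [1,6] S\N   >
    [1,4] (S\N)/PP   <
      [1,3] S   >
        [1,2] "here" : S/(PP/N)
        [2,3] "park" : PP/N
      [3,4] "the" : ((S\N)/PP)\S
    [4,6] PP   >
      [4,5] "map" : PP/(N/NP)
      [5,6] "plan" : N/NP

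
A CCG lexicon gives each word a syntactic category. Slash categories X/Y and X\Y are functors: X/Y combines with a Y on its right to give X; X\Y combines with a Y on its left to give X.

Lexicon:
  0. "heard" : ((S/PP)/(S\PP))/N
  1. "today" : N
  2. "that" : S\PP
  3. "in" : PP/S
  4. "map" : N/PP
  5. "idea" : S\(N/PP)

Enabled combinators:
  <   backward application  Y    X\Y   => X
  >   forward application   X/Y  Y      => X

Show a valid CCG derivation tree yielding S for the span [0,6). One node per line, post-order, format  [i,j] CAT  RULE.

[0,6] S   >
  [0,3] S/PP   >
    [0,2] (S/PP)/(S\PP)   >
      [0,1] "heard" : ((S/PP)/(S\PP))/N
      [1,2] "today" : N
    [2,3] "that" : S\PP
  [3,6] PP   >
    [3,4] "in" : PP/S
    [4,6] S   <
      [4,5] "map" : N/PP
      [5,6] "idea" : S\(N/PP)

[0,1] ((S/PP)/(S\PP))/N  lex  "heard"
[1,2] N  lex  "today"
[0,2] (S/PP)/(S\PP)  >  k=1
[2,3] S\PP  lex  "that"
[0,3] S/PP  >  k=2
[3,4] PP/S  lex  "in"
[4,5] N/PP  lex  "map"
[5,6] S\(N/PP)  lex  "idea"
[4,6] S  <  k=5
[3,6] PP  >  k=4
[0,6] S  >  k=3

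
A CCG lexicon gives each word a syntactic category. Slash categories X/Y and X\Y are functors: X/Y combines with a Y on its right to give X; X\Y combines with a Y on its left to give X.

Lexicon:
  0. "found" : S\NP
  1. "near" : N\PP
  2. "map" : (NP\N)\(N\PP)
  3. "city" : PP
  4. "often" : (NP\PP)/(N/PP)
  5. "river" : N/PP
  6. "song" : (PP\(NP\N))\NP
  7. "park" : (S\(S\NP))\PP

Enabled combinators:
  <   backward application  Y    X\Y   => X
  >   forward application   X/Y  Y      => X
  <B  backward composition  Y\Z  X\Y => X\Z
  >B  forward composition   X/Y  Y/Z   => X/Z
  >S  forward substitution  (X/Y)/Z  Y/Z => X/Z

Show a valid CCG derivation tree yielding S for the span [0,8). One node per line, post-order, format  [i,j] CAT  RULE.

[0,1] S\NP  lex  "found"
[1,2] N\PP  lex  "near"
[2,3] (NP\N)\(N\PP)  lex  "map"
[1,3] NP\N  <  k=2
[3,4] PP  lex  "city"
[4,5] (NP\PP)/(N/PP)  lex  "often"
[5,6] N/PP  lex  "river"
[4,6] NP\PP  >  k=5
[3,6] NP  <  k=4
[6,7] (PP\(NP\N))\NP  lex  "song"
[3,7] PP\(NP\N)  <  k=6
[1,7] PP  <  k=3
[7,8] (S\(S\NP))\PP  lex  "park"
[1,8] S\(S\NP)  <  k=7
[0,8] S  <  k=1

[0,8] S   <
  [0,1] "found" : S\NP
  [1,8] S\(S\NP)   <
    [1,7] PP   <
      [1,3] NP\N   <
        [1,2] "near" : N\PP
        [2,3] "map" : (NP\N)\(N\PP)
      [3,7] PP\(NP\N)   <
        [3,6] NP   <
          [3,4] "city" : PP
          [4,6] NP\PP   >
            [4,5] "often" : (NP\PP)/(N/PP)
            [5,6] "river" : N/PP
        [6,7] "song" : (PP\(NP\N))\NP
    [7,8] "park" : (S\(S\NP))\PP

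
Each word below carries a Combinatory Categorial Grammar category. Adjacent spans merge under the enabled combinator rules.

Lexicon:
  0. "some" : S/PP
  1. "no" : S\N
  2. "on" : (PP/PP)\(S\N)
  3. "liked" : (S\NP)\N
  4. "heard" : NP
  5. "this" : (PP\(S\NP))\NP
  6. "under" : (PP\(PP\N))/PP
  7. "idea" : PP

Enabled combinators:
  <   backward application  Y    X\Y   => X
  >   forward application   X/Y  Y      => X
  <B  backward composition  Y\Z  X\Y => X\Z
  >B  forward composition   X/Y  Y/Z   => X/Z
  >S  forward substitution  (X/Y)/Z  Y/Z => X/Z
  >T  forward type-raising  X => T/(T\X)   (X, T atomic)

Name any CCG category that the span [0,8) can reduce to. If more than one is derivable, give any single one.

S

[0,8] S   >
  [0,3] S/PP   >B
    [0,1] "some" : S/PP
    [1,3] PP/PP   <
      [1,2] "no" : S\N
      [2,3] "on" : (PP/PP)\(S\N)
  [3,8] PP   <
    [3,6] PP\N   <B
      [3,4] "liked" : (S\NP)\N
      [4,6] PP\(S\NP)   <
        [4,5] "heard" : NP
        [5,6] "this" : (PP\(S\NP))\NP
    [6,8] PP\(PP\N)   >
      [6,7] "under" : (PP\(PP\N))/PP
      [7,8] "idea" : PP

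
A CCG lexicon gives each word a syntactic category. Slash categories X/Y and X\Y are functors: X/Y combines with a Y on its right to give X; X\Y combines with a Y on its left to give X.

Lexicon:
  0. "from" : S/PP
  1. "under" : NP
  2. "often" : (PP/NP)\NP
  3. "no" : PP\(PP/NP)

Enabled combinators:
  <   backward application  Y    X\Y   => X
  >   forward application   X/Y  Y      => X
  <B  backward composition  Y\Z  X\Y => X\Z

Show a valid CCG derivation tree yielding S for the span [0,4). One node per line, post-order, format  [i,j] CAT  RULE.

[0,4] S   >
  [0,1] "from" : S/PP
  [1,4] PP   <
    [1,2] "under" : NP
    [2,4] PP\NP   <B
      [2,3] "often" : (PP/NP)\NP
      [3,4] "no" : PP\(PP/NP)

[0,1] S/PP  lex  "from"
[1,2] NP  lex  "under"
[2,3] (PP/NP)\NP  lex  "often"
[3,4] PP\(PP/NP)  lex  "no"
[2,4] PP\NP  <B  k=3
[1,4] PP  <  k=2
[0,4] S  >  k=1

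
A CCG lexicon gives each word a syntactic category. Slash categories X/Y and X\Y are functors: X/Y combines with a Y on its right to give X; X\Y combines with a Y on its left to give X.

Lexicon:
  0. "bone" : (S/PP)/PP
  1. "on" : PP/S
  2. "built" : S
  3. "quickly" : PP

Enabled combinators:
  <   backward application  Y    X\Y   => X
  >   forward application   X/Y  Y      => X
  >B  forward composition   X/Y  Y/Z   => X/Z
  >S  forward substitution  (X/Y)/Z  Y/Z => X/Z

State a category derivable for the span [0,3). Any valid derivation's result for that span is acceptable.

S/PP

[0,4] S   >
  [0,3] S/PP   >
    [0,1] "bone" : (S/PP)/PP
    [1,3] PP   >
      [1,2] "on" : PP/S
      [2,3] "built" : S
  [3,4] "quickly" : PP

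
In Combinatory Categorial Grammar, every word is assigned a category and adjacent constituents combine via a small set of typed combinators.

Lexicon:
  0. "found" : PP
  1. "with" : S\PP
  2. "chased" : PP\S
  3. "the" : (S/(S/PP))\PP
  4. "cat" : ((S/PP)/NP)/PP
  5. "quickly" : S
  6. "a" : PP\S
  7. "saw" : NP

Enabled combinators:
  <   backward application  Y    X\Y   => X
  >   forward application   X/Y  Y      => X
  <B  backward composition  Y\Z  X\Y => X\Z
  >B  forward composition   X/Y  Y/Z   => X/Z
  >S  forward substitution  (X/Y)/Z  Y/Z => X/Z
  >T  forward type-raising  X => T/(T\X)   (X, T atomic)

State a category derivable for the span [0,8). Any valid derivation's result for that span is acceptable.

S

[0,8] S   >
  [0,4] S/(S/PP)   <
    [0,3] PP   <
      [0,2] S   >
        [0,1] S/(S\PP)   >T
          [0,1] "found" : PP
        [1,2] "with" : S\PP
      [2,3] "chased" : PP\S
    [3,4] "the" : (S/(S/PP))\PP
  [4,8] S/PP   >
    [4,7] (S/PP)/NP   >
      [4,5] "cat" : ((S/PP)/NP)/PP
      [5,7] PP   >
        [5,6] PP/(PP\S)   >T
          [5,6] "quickly" : S
        [6,7] "a" : PP\S
    [7,8] "saw" : NP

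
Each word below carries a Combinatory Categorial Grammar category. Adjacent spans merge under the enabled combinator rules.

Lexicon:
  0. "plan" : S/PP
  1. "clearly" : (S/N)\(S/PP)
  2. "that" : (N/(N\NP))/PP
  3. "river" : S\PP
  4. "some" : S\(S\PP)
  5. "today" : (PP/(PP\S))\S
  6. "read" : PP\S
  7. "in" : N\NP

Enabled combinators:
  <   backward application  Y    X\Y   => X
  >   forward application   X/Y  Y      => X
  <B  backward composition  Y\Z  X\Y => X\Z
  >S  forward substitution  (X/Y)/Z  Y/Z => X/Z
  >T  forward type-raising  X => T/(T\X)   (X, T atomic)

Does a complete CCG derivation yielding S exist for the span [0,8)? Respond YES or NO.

[0,8] S   >
  [0,2] S/N   <
    [0,1] "plan" : S/PP
    [1,2] "clearly" : (S/N)\(S/PP)
  [2,8] N   >
    [2,7] N/(N\NP)   >
      [2,3] "that" : (N/(N\NP))/PP
      [3,7] PP   >
        [3,6] PP/(PP\S)   <
          [3,5] S   <
            [3,4] "river" : S\PP
            [4,5] "some" : S\(S\PP)
          [5,6] "today" : (PP/(PP\S))\S
        [6,7] "read" : PP\S
    [7,8] "in" : N\NP

YES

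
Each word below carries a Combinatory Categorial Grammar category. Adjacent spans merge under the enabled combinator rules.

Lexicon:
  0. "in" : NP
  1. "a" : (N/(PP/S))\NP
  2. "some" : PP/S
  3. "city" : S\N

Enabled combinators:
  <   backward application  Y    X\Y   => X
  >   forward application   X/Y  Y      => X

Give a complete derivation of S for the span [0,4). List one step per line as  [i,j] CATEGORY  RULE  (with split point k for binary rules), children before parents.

[0,1] NP  lex  "in"
[1,2] (N/(PP/S))\NP  lex  "a"
[0,2] N/(PP/S)  <  k=1
[2,3] PP/S  lex  "some"
[0,3] N  >  k=2
[3,4] S\N  lex  "city"
[0,4] S  <  k=3

[0,4] S   <
  [0,3] N   >
    [0,2] N/(PP/S)   <
      [0,1] "in" : NP
      [1,2] "a" : (N/(PP/S))\NP
    [2,3] "some" : PP/S
  [3,4] "city" : S\N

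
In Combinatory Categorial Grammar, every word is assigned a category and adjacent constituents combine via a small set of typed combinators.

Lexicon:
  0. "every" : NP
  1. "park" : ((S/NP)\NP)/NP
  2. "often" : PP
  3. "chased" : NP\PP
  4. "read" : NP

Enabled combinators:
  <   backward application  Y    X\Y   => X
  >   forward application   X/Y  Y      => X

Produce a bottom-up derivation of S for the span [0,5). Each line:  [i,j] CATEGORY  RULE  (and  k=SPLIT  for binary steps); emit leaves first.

[0,1] NP  lex  "every"
[1,2] ((S/NP)\NP)/NP  lex  "park"
[2,3] PP  lex  "often"
[3,4] NP\PP  lex  "chased"
[2,4] NP  <  k=3
[1,4] (S/NP)\NP  >  k=2
[0,4] S/NP  <  k=1
[4,5] NP  lex  "read"
[0,5] S  >  k=4

[0,5] S   >
  [0,4] S/NP   <
    [0,1] "every" : NP
    [1,4] (S/NP)\NP   >
      [1,2] "park" : ((S/NP)\NP)/NP
      [2,4] NP   <
        [2,3] "often" : PP
        [3,4] "chased" : NP\PP
  [4,5] "read" : NP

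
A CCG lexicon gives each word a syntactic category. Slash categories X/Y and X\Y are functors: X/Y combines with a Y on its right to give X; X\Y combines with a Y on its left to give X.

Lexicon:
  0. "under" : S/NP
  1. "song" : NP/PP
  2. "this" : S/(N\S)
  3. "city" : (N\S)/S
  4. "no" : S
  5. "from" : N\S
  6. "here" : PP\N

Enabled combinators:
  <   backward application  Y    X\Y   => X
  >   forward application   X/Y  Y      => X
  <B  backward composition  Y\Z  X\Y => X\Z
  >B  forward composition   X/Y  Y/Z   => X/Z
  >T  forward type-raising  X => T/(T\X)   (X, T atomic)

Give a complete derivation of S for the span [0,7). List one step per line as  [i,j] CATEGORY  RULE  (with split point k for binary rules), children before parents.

[0,1] S/NP  lex  "under"
[1,2] NP/PP  lex  "song"
[0,2] S/PP  >B  k=1
[2,3] S/(N\S)  lex  "this"
[3,4] (N\S)/S  lex  "city"
[4,5] S  lex  "no"
[3,5] N\S  >  k=4
[2,5] S  >  k=3
[5,6] N\S  lex  "from"
[6,7] PP\N  lex  "here"
[5,7] PP\S  <B  k=6
[2,7] PP  <  k=5
[0,7] S  >  k=2

[0,7] S   >
  [0,2] S/PP   >B
    [0,1] "under" : S/NP
    [1,2] "song" : NP/PP
  [2,7] PP   <
    [2,5] S   >
      [2,3] "this" : S/(N\S)
      [3,5] N\S   >
        [3,4] "city" : (N\S)/S
        [4,5] "no" : S
    [5,7] PP\S   <B
      [5,6] "from" : N\S
      [6,7] "here" : PP\N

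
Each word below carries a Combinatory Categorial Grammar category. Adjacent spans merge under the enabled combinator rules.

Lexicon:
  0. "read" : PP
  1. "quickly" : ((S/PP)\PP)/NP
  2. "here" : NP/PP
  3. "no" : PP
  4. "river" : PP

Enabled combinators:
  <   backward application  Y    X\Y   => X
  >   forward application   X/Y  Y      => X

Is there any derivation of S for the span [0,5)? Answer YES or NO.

YES

[0,5] S   >
  [0,4] S/PP   <
    [0,1] "read" : PP
    [1,4] (S/PP)\PP   >
      [1,2] "quickly" : ((S/PP)\PP)/NP
      [2,4] NP   >
        [2,3] "here" : NP/PP
        [3,4] "no" : PP
  [4,5] "river" : PP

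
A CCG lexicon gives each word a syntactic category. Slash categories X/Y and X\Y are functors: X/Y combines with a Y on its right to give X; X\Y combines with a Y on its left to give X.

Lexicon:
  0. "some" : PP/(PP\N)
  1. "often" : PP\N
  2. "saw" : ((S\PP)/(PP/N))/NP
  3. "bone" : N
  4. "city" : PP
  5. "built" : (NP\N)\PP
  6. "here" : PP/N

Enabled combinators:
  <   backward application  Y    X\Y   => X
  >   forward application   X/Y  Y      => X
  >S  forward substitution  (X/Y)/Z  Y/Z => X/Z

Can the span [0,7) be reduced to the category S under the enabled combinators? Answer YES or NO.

[0,7] S   <
  [0,2] PP   >
    [0,1] "some" : PP/(PP\N)
    [1,2] "often" : PP\N
  [2,7] S\PP   >
    [2,6] (S\PP)/(PP/N)   >
      [2,3] "saw" : ((S\PP)/(PP/N))/NP
      [3,6] NP   <
        [3,4] "bone" : N
        [4,6] NP\N   <
          [4,5] "city" : PP
          [5,6] "built" : (NP\N)\PP
    [6,7] "here" : PP/N

YES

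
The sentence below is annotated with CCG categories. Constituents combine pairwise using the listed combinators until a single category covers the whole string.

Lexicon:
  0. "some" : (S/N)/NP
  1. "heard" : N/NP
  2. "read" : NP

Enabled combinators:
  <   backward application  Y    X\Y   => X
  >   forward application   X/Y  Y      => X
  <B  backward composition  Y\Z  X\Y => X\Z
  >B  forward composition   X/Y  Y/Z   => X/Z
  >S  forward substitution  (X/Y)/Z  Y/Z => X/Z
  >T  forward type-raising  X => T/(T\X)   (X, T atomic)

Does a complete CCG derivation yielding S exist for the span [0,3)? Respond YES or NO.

[0,3] S   >
  [0,2] S/NP   >S
    [0,1] "some" : (S/N)/NP
    [1,2] "heard" : N/NP
  [2,3] "read" : NP

YES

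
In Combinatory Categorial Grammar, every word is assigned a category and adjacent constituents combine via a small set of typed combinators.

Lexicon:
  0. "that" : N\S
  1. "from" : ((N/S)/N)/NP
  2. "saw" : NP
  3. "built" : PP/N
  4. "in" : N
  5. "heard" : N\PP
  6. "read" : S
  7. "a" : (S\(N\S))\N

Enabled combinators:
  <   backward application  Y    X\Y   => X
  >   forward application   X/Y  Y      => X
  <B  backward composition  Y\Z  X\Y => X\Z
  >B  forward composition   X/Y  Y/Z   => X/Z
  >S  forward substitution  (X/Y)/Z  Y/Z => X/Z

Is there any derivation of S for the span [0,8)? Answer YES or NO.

[0,8] S   <
  [0,1] "that" : N\S
  [1,8] S\(N\S)   <
    [1,7] N   >
      [1,6] N/S   >
        [1,3] (N/S)/N   >
          [1,2] "from" : ((N/S)/N)/NP
          [2,3] "saw" : NP
        [3,6] N   <
          [3,5] PP   >
            [3,4] "built" : PP/N
            [4,5] "in" : N
          [5,6] "heard" : N\PP
      [6,7] "read" : S
    [7,8] "a" : (S\(N\S))\N

YES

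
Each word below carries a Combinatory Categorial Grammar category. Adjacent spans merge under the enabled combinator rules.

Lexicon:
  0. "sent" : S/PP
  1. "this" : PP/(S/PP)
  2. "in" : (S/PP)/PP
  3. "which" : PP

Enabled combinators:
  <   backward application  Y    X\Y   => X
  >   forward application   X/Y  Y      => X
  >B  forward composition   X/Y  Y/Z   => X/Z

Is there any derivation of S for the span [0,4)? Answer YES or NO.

YES

[0,4] S   >
  [0,3] S/PP   >B
    [0,1] "sent" : S/PP
    [1,3] PP/PP   >B
      [1,2] "this" : PP/(S/PP)
      [2,3] "in" : (S/PP)/PP
  [3,4] "which" : PP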